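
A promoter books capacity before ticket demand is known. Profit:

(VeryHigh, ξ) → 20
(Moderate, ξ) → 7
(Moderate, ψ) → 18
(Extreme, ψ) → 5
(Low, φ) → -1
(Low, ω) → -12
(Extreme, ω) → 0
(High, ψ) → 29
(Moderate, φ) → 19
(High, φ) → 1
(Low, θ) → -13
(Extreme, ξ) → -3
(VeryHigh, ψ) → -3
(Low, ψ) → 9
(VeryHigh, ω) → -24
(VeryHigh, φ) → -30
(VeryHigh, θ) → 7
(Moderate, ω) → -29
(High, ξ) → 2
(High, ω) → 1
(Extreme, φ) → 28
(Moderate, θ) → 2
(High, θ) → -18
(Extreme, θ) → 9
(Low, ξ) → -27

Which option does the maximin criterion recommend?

Extreme

Row minima: Low=-27, Moderate=-29, High=-18, VeryHigh=-30, Extreme=-3
Best worst-case = -3 → Extreme.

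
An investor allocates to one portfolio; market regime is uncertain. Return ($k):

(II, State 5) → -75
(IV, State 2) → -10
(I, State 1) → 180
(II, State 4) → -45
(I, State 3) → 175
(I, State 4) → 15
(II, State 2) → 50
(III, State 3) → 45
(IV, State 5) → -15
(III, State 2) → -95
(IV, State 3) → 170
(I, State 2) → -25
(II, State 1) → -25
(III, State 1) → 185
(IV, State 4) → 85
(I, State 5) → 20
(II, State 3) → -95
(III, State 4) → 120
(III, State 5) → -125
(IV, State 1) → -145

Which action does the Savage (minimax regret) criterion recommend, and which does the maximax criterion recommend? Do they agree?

minimax regret → I; maximax → III (disagree)

Column bests: State 1=185, State 2=50, State 3=175, State 4=120, State 5=20.
I regrets: 5, 75, 0, 105, 0 → max 105
II regrets: 210, 0, 270, 165, 95 → max 270
III regrets: 0, 145, 130, 0, 145 → max 145
IV regrets: 330, 60, 5, 35, 35 → max 330
Smallest max regret = 105 → I.
Row maxima: I=180, II=50, III=185, IV=170
Best best-case = 185 → III.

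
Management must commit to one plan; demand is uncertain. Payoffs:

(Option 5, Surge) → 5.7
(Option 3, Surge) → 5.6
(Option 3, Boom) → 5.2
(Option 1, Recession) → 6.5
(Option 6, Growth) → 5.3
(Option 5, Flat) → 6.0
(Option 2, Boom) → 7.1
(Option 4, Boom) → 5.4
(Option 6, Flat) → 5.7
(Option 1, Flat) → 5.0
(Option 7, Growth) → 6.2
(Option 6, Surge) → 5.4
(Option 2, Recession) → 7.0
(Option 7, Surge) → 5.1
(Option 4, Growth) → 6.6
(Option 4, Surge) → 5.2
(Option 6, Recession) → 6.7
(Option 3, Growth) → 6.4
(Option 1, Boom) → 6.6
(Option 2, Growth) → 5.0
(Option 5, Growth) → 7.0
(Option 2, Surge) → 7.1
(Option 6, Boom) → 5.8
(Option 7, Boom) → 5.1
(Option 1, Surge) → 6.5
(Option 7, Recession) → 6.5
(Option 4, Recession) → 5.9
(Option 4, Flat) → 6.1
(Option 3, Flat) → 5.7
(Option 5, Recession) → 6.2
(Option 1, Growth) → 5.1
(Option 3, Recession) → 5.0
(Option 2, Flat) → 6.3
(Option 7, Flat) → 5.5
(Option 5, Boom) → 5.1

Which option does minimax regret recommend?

Option 6

Column bests: Recession=7.0, Flat=6.3, Growth=7.0, Boom=7.1, Surge=7.1.
Option 1 regrets: 0.5, 1.3, 1.9, 0.5, 0.6 → max 1.9
Option 2 regrets: 0.0, 0.0, 2.0, 0.0, 0.0 → max 2.0
Option 3 regrets: 2.0, 0.6, 0.6, 1.9, 1.5 → max 2.0
Option 4 regrets: 1.1, 0.2, 0.4, 1.7, 1.9 → max 1.9
Option 5 regrets: 0.8, 0.3, 0.0, 2.0, 1.4 → max 2.0
Option 6 regrets: 0.3, 0.6, 1.7, 1.3, 1.7 → max 1.7
Option 7 regrets: 0.5, 0.8, 0.8, 2.0, 2.0 → max 2.0
Smallest max regret = 1.7 → Option 6.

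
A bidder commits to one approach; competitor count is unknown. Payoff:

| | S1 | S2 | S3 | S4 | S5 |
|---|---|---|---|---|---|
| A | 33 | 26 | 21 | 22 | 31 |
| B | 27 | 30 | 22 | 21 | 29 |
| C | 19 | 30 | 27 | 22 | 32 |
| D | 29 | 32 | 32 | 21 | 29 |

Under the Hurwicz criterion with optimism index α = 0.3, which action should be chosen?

A: 0.3·33 + 0.7·21 = 24.6
B: 0.3·30 + 0.7·21 = 23.7
C: 0.3·32 + 0.7·19 = 22.9
D: 0.3·32 + 0.7·21 = 24.3
Highest Hurwicz score = 24.6 → A.

A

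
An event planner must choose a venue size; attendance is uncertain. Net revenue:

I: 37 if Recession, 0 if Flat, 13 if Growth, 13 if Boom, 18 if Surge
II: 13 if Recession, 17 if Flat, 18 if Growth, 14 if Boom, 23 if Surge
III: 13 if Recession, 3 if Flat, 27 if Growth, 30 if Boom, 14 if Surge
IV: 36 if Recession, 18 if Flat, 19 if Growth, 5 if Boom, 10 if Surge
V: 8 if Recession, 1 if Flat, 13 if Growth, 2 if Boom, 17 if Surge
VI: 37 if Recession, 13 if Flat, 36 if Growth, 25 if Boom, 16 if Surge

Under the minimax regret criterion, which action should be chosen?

Column bests: Recession=37, Flat=18, Growth=36, Boom=30, Surge=23.
I regrets: 0, 18, 23, 17, 5 → max 23
II regrets: 24, 1, 18, 16, 0 → max 24
III regrets: 24, 15, 9, 0, 9 → max 24
IV regrets: 1, 0, 17, 25, 13 → max 25
V regrets: 29, 17, 23, 28, 6 → max 29
VI regrets: 0, 5, 0, 5, 7 → max 7
Smallest max regret = 7 → VI.

VI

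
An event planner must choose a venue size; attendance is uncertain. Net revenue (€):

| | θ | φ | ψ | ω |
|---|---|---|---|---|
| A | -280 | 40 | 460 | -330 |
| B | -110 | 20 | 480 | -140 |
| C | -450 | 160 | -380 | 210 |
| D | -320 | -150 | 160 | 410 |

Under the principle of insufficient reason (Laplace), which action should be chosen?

B

Row averages: A=-27.5, B=62.5, C=-115, D=25
Highest average = 62.5 → B.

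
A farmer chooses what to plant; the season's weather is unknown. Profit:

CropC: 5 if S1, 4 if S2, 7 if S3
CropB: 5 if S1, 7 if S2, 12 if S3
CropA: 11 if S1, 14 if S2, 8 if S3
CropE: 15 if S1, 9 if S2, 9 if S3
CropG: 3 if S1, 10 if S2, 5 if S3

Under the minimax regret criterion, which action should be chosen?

CropA

Column bests: S1=15, S2=14, S3=12.
CropC regrets: 10, 10, 5 → max 10
CropB regrets: 10, 7, 0 → max 10
CropA regrets: 4, 0, 4 → max 4
CropE regrets: 0, 5, 3 → max 5
CropG regrets: 12, 4, 7 → max 12
Smallest max regret = 4 → CropA.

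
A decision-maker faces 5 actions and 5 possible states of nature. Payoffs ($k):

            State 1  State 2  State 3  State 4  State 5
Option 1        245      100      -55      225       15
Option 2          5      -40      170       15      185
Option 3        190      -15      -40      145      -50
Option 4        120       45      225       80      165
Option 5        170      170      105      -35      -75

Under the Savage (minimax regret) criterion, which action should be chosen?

Column bests: State 1=245, State 2=170, State 3=225, State 4=225, State 5=185.
Option 1 regrets: 0, 70, 280, 0, 170 → max 280
Option 2 regrets: 240, 210, 55, 210, 0 → max 240
Option 3 regrets: 55, 185, 265, 80, 235 → max 265
Option 4 regrets: 125, 125, 0, 145, 20 → max 145
Option 5 regrets: 75, 0, 120, 260, 260 → max 260
Smallest max regret = 145 → Option 4.

Option 4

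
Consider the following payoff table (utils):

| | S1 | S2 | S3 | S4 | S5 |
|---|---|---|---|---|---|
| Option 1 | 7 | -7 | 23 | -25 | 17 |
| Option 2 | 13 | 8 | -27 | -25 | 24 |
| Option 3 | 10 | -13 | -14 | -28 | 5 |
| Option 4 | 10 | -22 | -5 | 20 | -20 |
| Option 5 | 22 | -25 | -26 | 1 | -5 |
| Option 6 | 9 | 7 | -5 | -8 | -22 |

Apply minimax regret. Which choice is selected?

Option 4

Column bests: S1=22, S2=8, S3=23, S4=20, S5=24.
Option 1 regrets: 15, 15, 0, 45, 7 → max 45
Option 2 regrets: 9, 0, 50, 45, 0 → max 50
Option 3 regrets: 12, 21, 37, 48, 19 → max 48
Option 4 regrets: 12, 30, 28, 0, 44 → max 44
Option 5 regrets: 0, 33, 49, 19, 29 → max 49
Option 6 regrets: 13, 1, 28, 28, 46 → max 46
Smallest max regret = 44 → Option 4.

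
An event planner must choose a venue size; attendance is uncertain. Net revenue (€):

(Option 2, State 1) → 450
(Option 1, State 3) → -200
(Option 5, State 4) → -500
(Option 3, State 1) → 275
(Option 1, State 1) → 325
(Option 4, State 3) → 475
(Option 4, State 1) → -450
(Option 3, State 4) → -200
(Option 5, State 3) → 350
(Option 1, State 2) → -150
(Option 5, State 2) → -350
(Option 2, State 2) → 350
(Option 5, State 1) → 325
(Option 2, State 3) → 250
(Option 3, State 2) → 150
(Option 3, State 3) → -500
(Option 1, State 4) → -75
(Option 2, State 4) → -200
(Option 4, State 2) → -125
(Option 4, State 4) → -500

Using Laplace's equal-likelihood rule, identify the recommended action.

Option 2

Row averages: Option 1=-25, Option 2=212.5, Option 3=-68.75, Option 4=-150, Option 5=-43.75
Highest average = 212.5 → Option 2.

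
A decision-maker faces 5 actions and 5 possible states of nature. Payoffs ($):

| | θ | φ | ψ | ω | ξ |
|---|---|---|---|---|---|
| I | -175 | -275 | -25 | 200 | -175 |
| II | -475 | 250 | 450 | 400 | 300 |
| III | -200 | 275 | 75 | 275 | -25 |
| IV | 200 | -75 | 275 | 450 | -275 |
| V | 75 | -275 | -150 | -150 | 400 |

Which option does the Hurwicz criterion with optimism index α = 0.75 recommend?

I: 0.75·200 + 0.25·(-275) = 81.25
II: 0.75·450 + 0.25·(-475) = 218.75
III: 0.75·275 + 0.25·(-200) = 156.25
IV: 0.75·450 + 0.25·(-275) = 268.75
V: 0.75·400 + 0.25·(-275) = 231.25
Highest Hurwicz score = 268.75 → IV.

IV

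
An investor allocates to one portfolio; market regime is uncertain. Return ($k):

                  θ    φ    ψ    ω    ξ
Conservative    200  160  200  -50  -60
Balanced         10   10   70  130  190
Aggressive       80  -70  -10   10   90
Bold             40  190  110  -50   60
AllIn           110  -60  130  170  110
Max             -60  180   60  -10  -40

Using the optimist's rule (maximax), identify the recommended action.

Row maxima: Conservative=200, Balanced=190, Aggressive=90, Bold=190, AllIn=170, Max=180
Best best-case = 200 → Conservative.

Conservative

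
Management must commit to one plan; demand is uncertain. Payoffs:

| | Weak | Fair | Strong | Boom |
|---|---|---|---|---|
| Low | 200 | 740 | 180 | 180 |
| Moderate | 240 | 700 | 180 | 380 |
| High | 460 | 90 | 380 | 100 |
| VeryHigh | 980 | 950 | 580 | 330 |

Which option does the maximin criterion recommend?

Row minima: Low=180, Moderate=180, High=90, VeryHigh=330
Best worst-case = 330 → VeryHigh.

VeryHigh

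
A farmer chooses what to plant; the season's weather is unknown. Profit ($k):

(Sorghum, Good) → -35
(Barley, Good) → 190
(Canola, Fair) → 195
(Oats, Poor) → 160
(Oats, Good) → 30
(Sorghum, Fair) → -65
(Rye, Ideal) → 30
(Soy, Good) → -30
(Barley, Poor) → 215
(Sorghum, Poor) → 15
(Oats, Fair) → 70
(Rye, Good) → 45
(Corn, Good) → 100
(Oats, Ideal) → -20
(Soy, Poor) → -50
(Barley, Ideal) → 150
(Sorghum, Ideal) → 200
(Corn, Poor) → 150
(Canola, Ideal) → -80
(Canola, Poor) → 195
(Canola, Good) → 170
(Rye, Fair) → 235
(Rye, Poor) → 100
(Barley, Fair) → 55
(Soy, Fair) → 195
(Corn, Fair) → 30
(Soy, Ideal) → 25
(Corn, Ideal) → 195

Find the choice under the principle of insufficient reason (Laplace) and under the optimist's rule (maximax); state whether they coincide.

laplace → Barley; maximax → Rye (disagree)

Row averages: Corn=118.75, Soy=35, Oats=60, Canola=120, Rye=102.5, Barley=152.5, Sorghum=28.75
Highest average = 152.5 → Barley.
Row maxima: Corn=195, Soy=195, Oats=160, Canola=195, Rye=235, Barley=215, Sorghum=200
Best best-case = 235 → Rye.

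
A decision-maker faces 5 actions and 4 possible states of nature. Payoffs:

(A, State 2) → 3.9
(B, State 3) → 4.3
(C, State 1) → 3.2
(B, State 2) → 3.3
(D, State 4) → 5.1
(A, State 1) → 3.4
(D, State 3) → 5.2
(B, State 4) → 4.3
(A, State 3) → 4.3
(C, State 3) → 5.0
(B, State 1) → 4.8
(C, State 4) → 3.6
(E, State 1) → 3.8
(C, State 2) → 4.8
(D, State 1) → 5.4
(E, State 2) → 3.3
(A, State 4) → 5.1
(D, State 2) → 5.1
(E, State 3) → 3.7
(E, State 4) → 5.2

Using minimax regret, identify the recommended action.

Column bests: State 1=5.4, State 2=5.1, State 3=5.2, State 4=5.2.
A regrets: 2.0, 1.2, 0.9, 0.1 → max 2.0
B regrets: 0.6, 1.8, 0.9, 0.9 → max 1.8
C regrets: 2.2, 0.3, 0.2, 1.6 → max 2.2
D regrets: 0.0, 0.0, 0.0, 0.1 → max 0.1
E regrets: 1.6, 1.8, 1.5, 0.0 → max 1.8
Smallest max regret = 0.1 → D.

D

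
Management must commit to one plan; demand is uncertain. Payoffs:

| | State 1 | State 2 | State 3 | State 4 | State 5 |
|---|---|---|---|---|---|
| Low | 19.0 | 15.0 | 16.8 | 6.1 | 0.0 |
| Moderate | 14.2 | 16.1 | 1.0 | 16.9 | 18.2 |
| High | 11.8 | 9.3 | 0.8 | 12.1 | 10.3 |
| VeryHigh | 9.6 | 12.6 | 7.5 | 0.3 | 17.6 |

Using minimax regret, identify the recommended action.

Column bests: State 1=19.0, State 2=16.1, State 3=16.8, State 4=16.9, State 5=18.2.
Low regrets: 0.0, 1.1, 0.0, 10.8, 18.2 → max 18.2
Moderate regrets: 4.8, 0.0, 15.8, 0.0, 0.0 → max 15.8
High regrets: 7.2, 6.8, 16.0, 4.8, 7.9 → max 16.0
VeryHigh regrets: 9.4, 3.5, 9.3, 16.6, 0.6 → max 16.6
Smallest max regret = 15.8 → Moderate.

Moderate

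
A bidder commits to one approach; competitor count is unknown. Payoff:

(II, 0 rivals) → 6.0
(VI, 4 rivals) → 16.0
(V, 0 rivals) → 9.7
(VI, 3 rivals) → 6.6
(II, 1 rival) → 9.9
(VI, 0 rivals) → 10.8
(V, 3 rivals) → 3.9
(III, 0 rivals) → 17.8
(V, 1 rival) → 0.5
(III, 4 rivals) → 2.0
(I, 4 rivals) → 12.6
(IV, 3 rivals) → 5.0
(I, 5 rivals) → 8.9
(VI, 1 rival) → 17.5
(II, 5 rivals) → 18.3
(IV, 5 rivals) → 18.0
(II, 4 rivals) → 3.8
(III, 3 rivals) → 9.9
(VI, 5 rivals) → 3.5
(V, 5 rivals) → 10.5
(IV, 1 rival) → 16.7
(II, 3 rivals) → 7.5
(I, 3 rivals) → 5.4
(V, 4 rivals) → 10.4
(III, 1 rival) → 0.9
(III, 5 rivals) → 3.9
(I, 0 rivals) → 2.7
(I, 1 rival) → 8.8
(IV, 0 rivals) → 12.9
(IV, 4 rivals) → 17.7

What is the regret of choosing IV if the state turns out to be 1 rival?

0.8

Best payoff under 1 rival is 17.5.
Regret = 17.5 − 16.7 = 0.8.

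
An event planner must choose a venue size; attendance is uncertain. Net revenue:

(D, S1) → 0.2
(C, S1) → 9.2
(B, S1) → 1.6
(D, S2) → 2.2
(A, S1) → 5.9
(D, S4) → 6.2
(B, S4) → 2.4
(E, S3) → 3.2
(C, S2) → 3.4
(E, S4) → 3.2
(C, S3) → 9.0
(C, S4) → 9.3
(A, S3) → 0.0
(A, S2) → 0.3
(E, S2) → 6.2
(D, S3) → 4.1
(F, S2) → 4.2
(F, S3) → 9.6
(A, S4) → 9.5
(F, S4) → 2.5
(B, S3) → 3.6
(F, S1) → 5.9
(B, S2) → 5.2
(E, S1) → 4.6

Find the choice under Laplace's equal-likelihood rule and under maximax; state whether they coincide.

laplace → C; maximax → F (disagree)

Row averages: A=3.925, B=3.2, C=7.725, D=3.175, E=4.3, F=5.55
Highest average = 7.725 → C.
Row maxima: A=9.5, B=5.2, C=9.3, D=6.2, E=6.2, F=9.6
Best best-case = 9.6 → F.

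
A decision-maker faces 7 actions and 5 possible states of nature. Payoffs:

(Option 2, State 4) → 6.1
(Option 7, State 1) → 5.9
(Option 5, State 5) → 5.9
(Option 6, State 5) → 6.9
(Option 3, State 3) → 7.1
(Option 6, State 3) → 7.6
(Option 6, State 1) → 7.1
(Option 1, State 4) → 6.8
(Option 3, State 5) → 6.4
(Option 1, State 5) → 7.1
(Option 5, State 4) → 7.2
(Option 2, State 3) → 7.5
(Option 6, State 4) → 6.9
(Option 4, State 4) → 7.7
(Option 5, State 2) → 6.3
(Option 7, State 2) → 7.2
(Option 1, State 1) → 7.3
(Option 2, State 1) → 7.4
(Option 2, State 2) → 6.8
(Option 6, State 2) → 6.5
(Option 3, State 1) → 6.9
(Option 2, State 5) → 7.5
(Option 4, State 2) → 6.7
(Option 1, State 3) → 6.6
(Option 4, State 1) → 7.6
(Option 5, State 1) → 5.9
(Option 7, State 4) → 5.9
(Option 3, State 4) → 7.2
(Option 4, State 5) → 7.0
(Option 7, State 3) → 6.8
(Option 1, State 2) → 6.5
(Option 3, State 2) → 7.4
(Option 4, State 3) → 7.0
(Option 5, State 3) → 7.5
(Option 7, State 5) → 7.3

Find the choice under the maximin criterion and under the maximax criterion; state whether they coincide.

Row minima: Option 1=6.5, Option 2=6.1, Option 3=6.4, Option 4=6.7, Option 5=5.9, Option 6=6.5, Option 7=5.9
Best worst-case = 6.7 → Option 4.
Row maxima: Option 1=7.3, Option 2=7.5, Option 3=7.4, Option 4=7.7, Option 5=7.5, Option 6=7.6, Option 7=7.3
Best best-case = 7.7 → Option 4.

maximin → Option 4; maximax → Option 4 (agree)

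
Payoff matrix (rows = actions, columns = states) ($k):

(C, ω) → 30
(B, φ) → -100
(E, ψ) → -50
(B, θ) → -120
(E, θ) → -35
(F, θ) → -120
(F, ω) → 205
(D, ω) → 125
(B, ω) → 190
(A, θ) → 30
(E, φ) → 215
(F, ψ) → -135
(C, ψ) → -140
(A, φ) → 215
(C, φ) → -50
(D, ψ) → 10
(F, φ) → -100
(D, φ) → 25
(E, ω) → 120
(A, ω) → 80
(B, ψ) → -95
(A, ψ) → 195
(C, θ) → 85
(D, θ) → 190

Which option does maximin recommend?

Row minima: A=30, B=-120, C=-140, D=10, E=-50, F=-135
Best worst-case = 30 → A.

A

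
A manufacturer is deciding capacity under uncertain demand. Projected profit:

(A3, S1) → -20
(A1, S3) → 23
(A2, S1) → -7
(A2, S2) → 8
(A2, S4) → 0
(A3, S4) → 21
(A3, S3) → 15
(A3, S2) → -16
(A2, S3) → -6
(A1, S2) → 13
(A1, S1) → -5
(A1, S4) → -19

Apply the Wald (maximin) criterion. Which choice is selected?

Row minima: A1=-19, A2=-7, A3=-20
Best worst-case = -7 → A2.

A2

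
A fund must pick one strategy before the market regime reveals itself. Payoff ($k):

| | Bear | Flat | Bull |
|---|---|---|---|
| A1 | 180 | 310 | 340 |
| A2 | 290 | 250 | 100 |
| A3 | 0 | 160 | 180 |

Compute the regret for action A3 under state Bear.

Best payoff under Bear is 290.
Regret = 290 − 0 = 290.

290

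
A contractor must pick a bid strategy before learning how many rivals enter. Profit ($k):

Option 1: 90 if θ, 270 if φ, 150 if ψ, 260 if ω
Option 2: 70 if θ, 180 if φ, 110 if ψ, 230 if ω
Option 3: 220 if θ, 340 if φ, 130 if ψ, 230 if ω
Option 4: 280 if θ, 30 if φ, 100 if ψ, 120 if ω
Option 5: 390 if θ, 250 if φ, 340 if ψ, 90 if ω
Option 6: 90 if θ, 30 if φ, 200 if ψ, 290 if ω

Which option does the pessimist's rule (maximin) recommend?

Option 3

Row minima: Option 1=90, Option 2=70, Option 3=130, Option 4=30, Option 5=90, Option 6=30
Best worst-case = 130 → Option 3.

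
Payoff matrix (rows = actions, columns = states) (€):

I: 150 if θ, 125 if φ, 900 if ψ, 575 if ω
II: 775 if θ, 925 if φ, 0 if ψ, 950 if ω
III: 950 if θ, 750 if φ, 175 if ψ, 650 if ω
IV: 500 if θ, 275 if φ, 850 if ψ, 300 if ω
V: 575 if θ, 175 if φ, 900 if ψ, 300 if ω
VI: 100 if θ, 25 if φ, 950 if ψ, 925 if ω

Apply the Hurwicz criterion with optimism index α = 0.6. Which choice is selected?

III

I: 0.6·900 + 0.4·125 = 590
II: 0.6·950 + 0.4·0 = 570
III: 0.6·950 + 0.4·175 = 640
IV: 0.6·850 + 0.4·275 = 620
V: 0.6·900 + 0.4·175 = 610
VI: 0.6·950 + 0.4·25 = 580
Highest Hurwicz score = 640 → III.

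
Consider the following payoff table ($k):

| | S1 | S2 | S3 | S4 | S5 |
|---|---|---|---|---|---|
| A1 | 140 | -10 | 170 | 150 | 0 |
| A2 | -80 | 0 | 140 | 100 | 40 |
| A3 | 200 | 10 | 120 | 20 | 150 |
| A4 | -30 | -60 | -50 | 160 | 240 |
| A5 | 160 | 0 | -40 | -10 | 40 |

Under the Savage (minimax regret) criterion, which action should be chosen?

Column bests: S1=200, S2=10, S3=170, S4=160, S5=240.
A1 regrets: 60, 20, 0, 10, 240 → max 240
A2 regrets: 280, 10, 30, 60, 200 → max 280
A3 regrets: 0, 0, 50, 140, 90 → max 140
A4 regrets: 230, 70, 220, 0, 0 → max 230
A5 regrets: 40, 10, 210, 170, 200 → max 210
Smallest max regret = 140 → A3.

A3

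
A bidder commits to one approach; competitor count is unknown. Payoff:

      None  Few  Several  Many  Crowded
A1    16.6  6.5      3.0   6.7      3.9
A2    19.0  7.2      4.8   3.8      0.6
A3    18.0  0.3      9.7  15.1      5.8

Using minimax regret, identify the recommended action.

A3

Column bests: None=19.0, Few=7.2, Several=9.7, Many=15.1, Crowded=5.8.
A1 regrets: 2.4, 0.7, 6.7, 8.4, 1.9 → max 8.4
A2 regrets: 0.0, 0.0, 4.9, 11.3, 5.2 → max 11.3
A3 regrets: 1.0, 6.9, 0.0, 0.0, 0.0 → max 6.9
Smallest max regret = 6.9 → A3.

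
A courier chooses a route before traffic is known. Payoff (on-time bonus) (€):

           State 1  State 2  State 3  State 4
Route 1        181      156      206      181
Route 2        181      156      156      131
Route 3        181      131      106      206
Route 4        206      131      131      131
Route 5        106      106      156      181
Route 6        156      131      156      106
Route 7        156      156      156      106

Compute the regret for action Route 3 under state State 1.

Best payoff under State 1 is 206.
Regret = 206 − 181 = 25.

25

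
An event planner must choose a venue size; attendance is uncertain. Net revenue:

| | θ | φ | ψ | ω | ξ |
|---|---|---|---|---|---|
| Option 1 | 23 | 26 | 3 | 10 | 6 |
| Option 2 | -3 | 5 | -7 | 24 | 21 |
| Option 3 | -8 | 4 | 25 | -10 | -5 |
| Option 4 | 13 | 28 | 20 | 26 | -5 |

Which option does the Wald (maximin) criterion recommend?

Row minima: Option 1=3, Option 2=-7, Option 3=-10, Option 4=-5
Best worst-case = 3 → Option 1.

Option 1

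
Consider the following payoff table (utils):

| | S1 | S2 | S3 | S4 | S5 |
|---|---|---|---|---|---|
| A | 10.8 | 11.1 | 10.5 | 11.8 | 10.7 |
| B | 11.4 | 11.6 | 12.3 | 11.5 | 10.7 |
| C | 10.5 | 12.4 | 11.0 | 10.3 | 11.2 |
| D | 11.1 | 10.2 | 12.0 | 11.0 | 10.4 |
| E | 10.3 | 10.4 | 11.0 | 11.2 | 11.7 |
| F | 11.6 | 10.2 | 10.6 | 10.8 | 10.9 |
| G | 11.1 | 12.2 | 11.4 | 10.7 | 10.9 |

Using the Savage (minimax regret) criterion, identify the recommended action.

B

Column bests: S1=11.6, S2=12.4, S3=12.3, S4=11.8, S5=11.7.
A regrets: 0.8, 1.3, 1.8, 0.0, 1.0 → max 1.8
B regrets: 0.2, 0.8, 0.0, 0.3, 1.0 → max 1.0
C regrets: 1.1, 0.0, 1.3, 1.5, 0.5 → max 1.5
D regrets: 0.5, 2.2, 0.3, 0.8, 1.3 → max 2.2
E regrets: 1.3, 2.0, 1.3, 0.6, 0.0 → max 2.0
F regrets: 0.0, 2.2, 1.7, 1.0, 0.8 → max 2.2
G regrets: 0.5, 0.2, 0.9, 1.1, 0.8 → max 1.1
Smallest max regret = 1.0 → B.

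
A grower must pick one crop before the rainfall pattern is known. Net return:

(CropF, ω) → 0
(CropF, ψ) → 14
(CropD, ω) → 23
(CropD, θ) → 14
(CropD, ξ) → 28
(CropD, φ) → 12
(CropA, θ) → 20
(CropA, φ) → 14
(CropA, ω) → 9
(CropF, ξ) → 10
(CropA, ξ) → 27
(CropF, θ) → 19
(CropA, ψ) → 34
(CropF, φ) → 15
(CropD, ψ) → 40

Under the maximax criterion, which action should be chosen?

Row maxima: CropF=19, CropD=40, CropA=34
Best best-case = 40 → CropD.

CropD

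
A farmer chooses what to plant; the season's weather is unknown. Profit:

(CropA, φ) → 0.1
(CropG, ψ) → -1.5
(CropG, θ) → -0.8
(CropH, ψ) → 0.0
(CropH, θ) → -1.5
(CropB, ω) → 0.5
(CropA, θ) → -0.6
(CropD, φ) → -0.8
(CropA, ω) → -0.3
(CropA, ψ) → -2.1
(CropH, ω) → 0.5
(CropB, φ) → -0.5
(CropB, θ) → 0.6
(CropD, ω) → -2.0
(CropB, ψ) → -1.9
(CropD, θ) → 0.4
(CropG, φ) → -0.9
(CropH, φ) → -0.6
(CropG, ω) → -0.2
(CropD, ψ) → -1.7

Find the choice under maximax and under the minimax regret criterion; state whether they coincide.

Row maxima: CropD=0.4, CropG=-0.2, CropA=0.1, CropB=0.6, CropH=0.5
Best best-case = 0.6 → CropB.
Column bests: θ=0.6, φ=0.1, ψ=0.0, ω=0.5.
CropD regrets: 0.2, 0.9, 1.7, 2.5 → max 2.5
CropG regrets: 1.4, 1.0, 1.5, 0.7 → max 1.5
CropA regrets: 1.2, 0.0, 2.1, 0.8 → max 2.1
CropB regrets: 0.0, 0.6, 1.9, 0.0 → max 1.9
CropH regrets: 2.1, 0.7, 0.0, 0.0 → max 2.1
Smallest max regret = 1.5 → CropG.

maximax → CropB; minimax regret → CropG (disagree)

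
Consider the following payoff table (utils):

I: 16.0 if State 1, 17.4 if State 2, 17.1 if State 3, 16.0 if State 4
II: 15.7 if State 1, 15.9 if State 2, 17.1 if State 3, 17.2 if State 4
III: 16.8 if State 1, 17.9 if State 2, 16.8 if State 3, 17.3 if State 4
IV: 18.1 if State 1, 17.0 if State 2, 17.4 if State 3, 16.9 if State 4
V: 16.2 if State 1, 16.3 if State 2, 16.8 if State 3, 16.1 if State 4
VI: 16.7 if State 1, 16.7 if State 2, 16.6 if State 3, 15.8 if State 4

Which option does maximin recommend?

Row minima: I=16.0, II=15.7, III=16.8, IV=16.9, V=16.1, VI=15.8
Best worst-case = 16.9 → IV.

IV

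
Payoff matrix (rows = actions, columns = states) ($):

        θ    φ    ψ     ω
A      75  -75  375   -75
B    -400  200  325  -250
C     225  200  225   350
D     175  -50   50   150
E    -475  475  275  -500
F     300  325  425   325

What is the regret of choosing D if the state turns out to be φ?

525

Best payoff under φ is 475.
Regret = 475 − (-50) = 525.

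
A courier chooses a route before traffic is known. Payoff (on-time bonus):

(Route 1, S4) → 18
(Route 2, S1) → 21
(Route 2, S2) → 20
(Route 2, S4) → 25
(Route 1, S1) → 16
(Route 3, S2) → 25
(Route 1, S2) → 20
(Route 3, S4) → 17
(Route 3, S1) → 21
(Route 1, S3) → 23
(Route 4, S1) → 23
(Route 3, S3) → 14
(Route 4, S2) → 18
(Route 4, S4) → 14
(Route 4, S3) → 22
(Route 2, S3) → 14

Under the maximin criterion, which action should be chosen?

Route 1

Row minima: Route 1=16, Route 2=14, Route 3=14, Route 4=14
Best worst-case = 16 → Route 1.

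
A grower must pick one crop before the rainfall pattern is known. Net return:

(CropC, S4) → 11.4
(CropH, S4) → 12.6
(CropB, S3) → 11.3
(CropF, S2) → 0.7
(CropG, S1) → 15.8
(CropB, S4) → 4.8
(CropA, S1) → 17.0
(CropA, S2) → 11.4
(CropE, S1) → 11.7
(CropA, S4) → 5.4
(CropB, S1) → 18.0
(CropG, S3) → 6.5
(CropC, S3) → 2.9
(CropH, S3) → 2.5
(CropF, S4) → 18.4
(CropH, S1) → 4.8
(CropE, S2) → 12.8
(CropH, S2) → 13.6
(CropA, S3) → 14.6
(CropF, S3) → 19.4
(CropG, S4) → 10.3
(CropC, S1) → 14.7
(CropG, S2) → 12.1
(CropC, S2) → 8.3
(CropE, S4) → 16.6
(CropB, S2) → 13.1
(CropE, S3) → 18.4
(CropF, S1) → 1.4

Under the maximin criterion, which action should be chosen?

CropE

Row minima: CropA=5.4, CropB=4.8, CropG=6.5, CropH=2.5, CropF=0.7, CropC=2.9, CropE=11.7
Best worst-case = 11.7 → CropE.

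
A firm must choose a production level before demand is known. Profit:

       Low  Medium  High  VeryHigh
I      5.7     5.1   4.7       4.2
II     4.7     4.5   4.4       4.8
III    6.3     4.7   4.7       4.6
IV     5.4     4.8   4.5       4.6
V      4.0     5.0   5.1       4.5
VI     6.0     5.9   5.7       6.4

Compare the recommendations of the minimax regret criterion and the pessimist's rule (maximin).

Column bests: Low=6.3, Medium=5.9, High=5.7, VeryHigh=6.4.
I regrets: 0.6, 0.8, 1.0, 2.2 → max 2.2
II regrets: 1.6, 1.4, 1.3, 1.6 → max 1.6
III regrets: 0.0, 1.2, 1.0, 1.8 → max 1.8
IV regrets: 0.9, 1.1, 1.2, 1.8 → max 1.8
V regrets: 2.3, 0.9, 0.6, 1.9 → max 2.3
VI regrets: 0.3, 0.0, 0.0, 0.0 → max 0.3
Smallest max regret = 0.3 → VI.
Row minima: I=4.2, II=4.4, III=4.6, IV=4.5, V=4.0, VI=5.7
Best worst-case = 5.7 → VI.

minimax regret → VI; maximin → VI (agree)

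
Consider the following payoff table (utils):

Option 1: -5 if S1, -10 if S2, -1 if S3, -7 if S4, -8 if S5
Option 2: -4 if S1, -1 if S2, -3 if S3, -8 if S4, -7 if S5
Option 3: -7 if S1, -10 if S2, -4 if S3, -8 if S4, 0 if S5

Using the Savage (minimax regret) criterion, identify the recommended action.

Option 2

Column bests: S1=-4, S2=-1, S3=-1, S4=-7, S5=0.
Option 1 regrets: 1, 9, 0, 0, 8 → max 9
Option 2 regrets: 0, 0, 2, 1, 7 → max 7
Option 3 regrets: 3, 9, 3, 1, 0 → max 9
Smallest max regret = 7 → Option 2.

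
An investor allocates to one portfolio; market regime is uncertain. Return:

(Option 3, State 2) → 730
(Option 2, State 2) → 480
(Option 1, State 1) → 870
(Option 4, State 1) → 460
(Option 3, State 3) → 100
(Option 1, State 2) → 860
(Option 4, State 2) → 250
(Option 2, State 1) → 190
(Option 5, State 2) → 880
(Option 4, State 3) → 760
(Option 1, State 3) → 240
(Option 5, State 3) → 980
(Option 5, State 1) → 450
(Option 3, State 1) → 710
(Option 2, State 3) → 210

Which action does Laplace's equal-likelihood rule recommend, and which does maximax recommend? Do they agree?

Row averages: Option 1=1970/3, Option 2=880/3, Option 3=1540/3, Option 4=490, Option 5=770
Highest average = 770 → Option 5.
Row maxima: Option 1=870, Option 2=480, Option 3=730, Option 4=760, Option 5=980
Best best-case = 980 → Option 5.

laplace → Option 5; maximax → Option 5 (agree)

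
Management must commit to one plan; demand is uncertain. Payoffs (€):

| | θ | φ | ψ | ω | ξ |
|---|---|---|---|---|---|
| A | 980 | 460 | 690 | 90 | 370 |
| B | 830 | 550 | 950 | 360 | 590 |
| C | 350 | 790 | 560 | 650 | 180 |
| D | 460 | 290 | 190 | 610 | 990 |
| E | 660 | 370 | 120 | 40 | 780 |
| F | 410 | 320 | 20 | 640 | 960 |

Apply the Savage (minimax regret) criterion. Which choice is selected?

B

Column bests: θ=980, φ=790, ψ=950, ω=650, ξ=990.
A regrets: 0, 330, 260, 560, 620 → max 620
B regrets: 150, 240, 0, 290, 400 → max 400
C regrets: 630, 0, 390, 0, 810 → max 810
D regrets: 520, 500, 760, 40, 0 → max 760
E regrets: 320, 420, 830, 610, 210 → max 830
F regrets: 570, 470, 930, 10, 30 → max 930
Smallest max regret = 400 → B.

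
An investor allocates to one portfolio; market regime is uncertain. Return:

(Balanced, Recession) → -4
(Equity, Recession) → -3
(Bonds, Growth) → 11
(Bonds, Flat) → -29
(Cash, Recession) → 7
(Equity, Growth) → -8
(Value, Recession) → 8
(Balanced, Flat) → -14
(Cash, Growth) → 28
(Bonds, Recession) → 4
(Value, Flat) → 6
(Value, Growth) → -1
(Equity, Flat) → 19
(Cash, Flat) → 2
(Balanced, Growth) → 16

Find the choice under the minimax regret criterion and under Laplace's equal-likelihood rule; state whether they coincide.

minimax regret → Cash; laplace → Cash (agree)

Column bests: Recession=8, Flat=19, Growth=28.
Cash regrets: 1, 17, 0 → max 17
Bonds regrets: 4, 48, 17 → max 48
Equity regrets: 11, 0, 36 → max 36
Balanced regrets: 12, 33, 12 → max 33
Value regrets: 0, 13, 29 → max 29
Smallest max regret = 17 → Cash.
Row averages: Cash=37/3, Bonds=-14/3, Equity=8/3, Balanced=-2/3, Value=13/3
Highest average = 37/3 → Cash.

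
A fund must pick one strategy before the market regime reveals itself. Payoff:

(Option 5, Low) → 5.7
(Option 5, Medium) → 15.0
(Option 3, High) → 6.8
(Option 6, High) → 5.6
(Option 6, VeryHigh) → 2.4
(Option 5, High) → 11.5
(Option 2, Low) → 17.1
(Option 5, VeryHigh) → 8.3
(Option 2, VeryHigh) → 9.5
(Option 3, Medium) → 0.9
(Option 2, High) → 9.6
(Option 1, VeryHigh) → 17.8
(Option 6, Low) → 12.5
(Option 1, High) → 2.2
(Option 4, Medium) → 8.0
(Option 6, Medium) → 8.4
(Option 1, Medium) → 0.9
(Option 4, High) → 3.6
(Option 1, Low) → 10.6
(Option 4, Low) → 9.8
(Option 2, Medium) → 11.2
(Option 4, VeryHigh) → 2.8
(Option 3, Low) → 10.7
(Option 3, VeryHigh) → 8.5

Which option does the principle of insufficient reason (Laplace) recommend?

Row averages: Option 1=7.875, Option 2=11.85, Option 3=6.725, Option 4=6.05, Option 5=10.125, Option 6=7.225
Highest average = 11.85 → Option 2.

Option 2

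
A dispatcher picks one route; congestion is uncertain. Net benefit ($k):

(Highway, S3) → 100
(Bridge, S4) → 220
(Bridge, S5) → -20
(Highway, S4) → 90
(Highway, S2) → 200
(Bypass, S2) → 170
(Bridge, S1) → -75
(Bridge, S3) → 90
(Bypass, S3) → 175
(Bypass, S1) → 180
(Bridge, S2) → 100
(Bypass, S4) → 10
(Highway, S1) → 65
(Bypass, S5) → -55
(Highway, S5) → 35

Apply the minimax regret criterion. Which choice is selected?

Highway

Column bests: S1=180, S2=200, S3=175, S4=220, S5=35.
Highway regrets: 115, 0, 75, 130, 0 → max 130
Bypass regrets: 0, 30, 0, 210, 90 → max 210
Bridge regrets: 255, 100, 85, 0, 55 → max 255
Smallest max regret = 130 → Highway.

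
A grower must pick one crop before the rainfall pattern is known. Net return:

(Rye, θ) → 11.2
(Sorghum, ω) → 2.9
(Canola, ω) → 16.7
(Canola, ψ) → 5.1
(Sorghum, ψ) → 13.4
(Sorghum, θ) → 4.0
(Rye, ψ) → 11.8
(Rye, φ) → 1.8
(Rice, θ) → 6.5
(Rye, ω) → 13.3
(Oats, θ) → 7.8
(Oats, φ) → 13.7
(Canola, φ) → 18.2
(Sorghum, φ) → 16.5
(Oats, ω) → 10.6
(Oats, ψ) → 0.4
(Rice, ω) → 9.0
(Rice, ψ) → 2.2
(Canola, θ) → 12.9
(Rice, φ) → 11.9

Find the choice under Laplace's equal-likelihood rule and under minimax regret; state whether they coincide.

laplace → Canola; minimax regret → Canola (agree)

Row averages: Rye=9.525, Rice=7.4, Canola=13.225, Oats=8.125, Sorghum=9.2
Highest average = 13.225 → Canola.
Column bests: θ=12.9, φ=18.2, ψ=13.4, ω=16.7.
Rye regrets: 1.7, 16.4, 1.6, 3.4 → max 16.4
Rice regrets: 6.4, 6.3, 11.2, 7.7 → max 11.2
Canola regrets: 0.0, 0.0, 8.3, 0.0 → max 8.3
Oats regrets: 5.1, 4.5, 13.0, 6.1 → max 13.0
Sorghum regrets: 8.9, 1.7, 0.0, 13.8 → max 13.8
Smallest max regret = 8.3 → Canola.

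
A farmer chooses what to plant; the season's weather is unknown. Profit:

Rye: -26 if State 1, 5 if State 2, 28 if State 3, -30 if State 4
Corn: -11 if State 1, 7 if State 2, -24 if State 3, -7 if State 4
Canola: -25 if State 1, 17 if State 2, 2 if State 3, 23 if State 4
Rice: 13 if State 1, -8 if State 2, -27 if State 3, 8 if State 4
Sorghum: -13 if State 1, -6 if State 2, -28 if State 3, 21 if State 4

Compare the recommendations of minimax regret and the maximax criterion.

Column bests: State 1=13, State 2=17, State 3=28, State 4=23.
Rye regrets: 39, 12, 0, 53 → max 53
Corn regrets: 24, 10, 52, 30 → max 52
Canola regrets: 38, 0, 26, 0 → max 38
Rice regrets: 0, 25, 55, 15 → max 55
Sorghum regrets: 26, 23, 56, 2 → max 56
Smallest max regret = 38 → Canola.
Row maxima: Rye=28, Corn=7, Canola=23, Rice=13, Sorghum=21
Best best-case = 28 → Rye.

minimax regret → Canola; maximax → Rye (disagree)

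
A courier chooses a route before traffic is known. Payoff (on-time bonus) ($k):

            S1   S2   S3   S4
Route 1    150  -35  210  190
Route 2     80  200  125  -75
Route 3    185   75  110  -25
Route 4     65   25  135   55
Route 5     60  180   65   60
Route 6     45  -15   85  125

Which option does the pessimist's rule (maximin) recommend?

Route 5

Row minima: Route 1=-35, Route 2=-75, Route 3=-25, Route 4=25, Route 5=60, Route 6=-15
Best worst-case = 60 → Route 5.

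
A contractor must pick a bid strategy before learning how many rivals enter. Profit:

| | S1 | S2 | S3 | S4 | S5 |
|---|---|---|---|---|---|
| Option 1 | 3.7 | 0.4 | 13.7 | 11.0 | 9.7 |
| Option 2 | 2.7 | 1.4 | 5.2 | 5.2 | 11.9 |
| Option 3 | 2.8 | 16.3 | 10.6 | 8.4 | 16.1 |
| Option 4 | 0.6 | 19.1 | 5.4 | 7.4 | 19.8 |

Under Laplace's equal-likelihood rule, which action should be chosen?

Row averages: Option 1=7.7, Option 2=5.28, Option 3=10.84, Option 4=10.46
Highest average = 10.84 → Option 3.

Option 3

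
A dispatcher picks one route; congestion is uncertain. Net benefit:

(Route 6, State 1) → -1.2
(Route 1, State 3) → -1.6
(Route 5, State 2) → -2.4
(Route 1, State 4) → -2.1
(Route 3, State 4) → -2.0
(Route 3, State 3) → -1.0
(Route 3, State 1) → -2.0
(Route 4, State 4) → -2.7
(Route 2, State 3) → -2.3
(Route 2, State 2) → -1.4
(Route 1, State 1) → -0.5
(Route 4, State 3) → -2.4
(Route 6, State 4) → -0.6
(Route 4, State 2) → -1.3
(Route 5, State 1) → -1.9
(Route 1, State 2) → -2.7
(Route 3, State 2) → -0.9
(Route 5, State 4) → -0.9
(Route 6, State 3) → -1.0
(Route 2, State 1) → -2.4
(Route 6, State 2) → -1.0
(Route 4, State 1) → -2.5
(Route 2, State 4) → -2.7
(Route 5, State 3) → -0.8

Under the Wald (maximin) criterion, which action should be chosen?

Route 6

Row minima: Route 1=-2.7, Route 2=-2.7, Route 3=-2.0, Route 4=-2.7, Route 5=-2.4, Route 6=-1.2
Best worst-case = -1.2 → Route 6.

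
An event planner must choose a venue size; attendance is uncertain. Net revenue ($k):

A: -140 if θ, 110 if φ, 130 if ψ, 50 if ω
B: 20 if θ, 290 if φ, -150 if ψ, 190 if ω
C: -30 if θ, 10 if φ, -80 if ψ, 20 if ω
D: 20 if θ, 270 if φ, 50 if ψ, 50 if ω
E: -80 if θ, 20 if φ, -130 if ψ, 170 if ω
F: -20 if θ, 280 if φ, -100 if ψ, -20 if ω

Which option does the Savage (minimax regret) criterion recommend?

Column bests: θ=20, φ=290, ψ=130, ω=190.
A regrets: 160, 180, 0, 140 → max 180
B regrets: 0, 0, 280, 0 → max 280
C regrets: 50, 280, 210, 170 → max 280
D regrets: 0, 20, 80, 140 → max 140
E regrets: 100, 270, 260, 20 → max 270
F regrets: 40, 10, 230, 210 → max 230
Smallest max regret = 140 → D.

D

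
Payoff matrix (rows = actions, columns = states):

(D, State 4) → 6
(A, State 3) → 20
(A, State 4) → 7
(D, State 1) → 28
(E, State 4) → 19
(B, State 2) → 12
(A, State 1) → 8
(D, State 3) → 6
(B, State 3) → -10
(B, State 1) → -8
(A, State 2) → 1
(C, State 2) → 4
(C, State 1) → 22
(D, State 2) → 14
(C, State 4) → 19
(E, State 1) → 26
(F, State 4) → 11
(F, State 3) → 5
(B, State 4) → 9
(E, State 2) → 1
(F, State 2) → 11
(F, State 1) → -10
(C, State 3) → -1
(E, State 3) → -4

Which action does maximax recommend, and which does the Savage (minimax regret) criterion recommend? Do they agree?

Row maxima: A=20, B=12, C=22, D=28, E=26, F=11
Best best-case = 28 → D.
Column bests: State 1=28, State 2=14, State 3=20, State 4=19.
A regrets: 20, 13, 0, 12 → max 20
B regrets: 36, 2, 30, 10 → max 36
C regrets: 6, 10, 21, 0 → max 21
D regrets: 0, 0, 14, 13 → max 14
E regrets: 2, 13, 24, 0 → max 24
F regrets: 38, 3, 15, 8 → max 38
Smallest max regret = 14 → D.

maximax → D; minimax regret → D (agree)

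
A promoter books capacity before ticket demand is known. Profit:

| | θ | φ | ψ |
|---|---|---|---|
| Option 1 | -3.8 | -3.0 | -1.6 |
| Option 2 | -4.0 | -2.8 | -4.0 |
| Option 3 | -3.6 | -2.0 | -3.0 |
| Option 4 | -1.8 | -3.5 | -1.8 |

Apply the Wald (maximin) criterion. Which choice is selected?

Option 4

Row minima: Option 1=-3.8, Option 2=-4.0, Option 3=-3.6, Option 4=-3.5
Best worst-case = -3.5 → Option 4.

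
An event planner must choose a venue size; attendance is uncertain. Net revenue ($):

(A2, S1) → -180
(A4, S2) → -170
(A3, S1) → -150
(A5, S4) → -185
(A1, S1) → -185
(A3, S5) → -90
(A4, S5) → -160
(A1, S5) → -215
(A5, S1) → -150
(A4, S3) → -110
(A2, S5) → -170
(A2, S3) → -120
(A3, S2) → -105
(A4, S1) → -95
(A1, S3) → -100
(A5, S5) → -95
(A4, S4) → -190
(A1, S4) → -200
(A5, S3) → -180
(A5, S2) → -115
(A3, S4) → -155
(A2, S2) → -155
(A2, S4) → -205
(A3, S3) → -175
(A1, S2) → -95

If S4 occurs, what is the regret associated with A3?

Best payoff under S4 is -155.
Regret = -155 − (-155) = 0.

0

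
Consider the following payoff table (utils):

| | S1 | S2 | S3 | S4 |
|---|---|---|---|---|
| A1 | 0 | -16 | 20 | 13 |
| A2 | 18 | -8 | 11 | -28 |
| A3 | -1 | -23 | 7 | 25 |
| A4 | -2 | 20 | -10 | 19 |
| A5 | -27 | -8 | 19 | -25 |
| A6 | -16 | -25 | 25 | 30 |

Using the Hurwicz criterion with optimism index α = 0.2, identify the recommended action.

A1: 0.2·20 + 0.8·(-16) = -8.8
A2: 0.2·18 + 0.8·(-28) = -18.8
A3: 0.2·25 + 0.8·(-23) = -13.4
A4: 0.2·20 + 0.8·(-10) = -4
A5: 0.2·19 + 0.8·(-27) = -17.8
A6: 0.2·30 + 0.8·(-25) = -14
Highest Hurwicz score = -4 → A4.

A4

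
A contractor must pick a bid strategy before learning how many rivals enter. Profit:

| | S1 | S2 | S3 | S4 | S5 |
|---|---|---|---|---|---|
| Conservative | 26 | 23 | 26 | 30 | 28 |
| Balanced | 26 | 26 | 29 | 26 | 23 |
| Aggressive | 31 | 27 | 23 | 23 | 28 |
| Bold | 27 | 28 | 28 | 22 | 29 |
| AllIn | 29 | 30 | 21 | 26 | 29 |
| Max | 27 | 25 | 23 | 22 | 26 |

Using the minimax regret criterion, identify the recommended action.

Balanced

Column bests: S1=31, S2=30, S3=29, S4=30, S5=29.
Conservative regrets: 5, 7, 3, 0, 1 → max 7
Balanced regrets: 5, 4, 0, 4, 6 → max 6
Aggressive regrets: 0, 3, 6, 7, 1 → max 7
Bold regrets: 4, 2, 1, 8, 0 → max 8
AllIn regrets: 2, 0, 8, 4, 0 → max 8
Max regrets: 4, 5, 6, 8, 3 → max 8
Smallest max regret = 6 → Balanced.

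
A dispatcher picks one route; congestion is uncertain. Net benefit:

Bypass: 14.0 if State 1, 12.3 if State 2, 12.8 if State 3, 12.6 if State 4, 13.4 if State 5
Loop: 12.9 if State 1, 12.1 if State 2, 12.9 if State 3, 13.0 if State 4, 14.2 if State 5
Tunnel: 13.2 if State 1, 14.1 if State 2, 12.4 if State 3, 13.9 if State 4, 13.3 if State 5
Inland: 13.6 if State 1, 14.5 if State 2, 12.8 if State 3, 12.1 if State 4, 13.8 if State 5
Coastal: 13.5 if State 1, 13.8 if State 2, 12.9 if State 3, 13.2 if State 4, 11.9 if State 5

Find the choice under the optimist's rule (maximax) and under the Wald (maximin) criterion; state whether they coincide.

maximax → Inland; maximin → Tunnel (disagree)

Row maxima: Bypass=14.0, Loop=14.2, Tunnel=14.1, Inland=14.5, Coastal=13.8
Best best-case = 14.5 → Inland.
Row minima: Bypass=12.3, Loop=12.1, Tunnel=12.4, Inland=12.1, Coastal=11.9
Best worst-case = 12.4 → Tunnel.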